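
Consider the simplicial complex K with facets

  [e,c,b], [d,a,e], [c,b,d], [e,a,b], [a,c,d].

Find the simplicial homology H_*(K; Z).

H_0 = Z,  H_1 = Z,  H_2 = 0.

Take the total order a < b < c < d < e on the vertex set. Then K (dimension 2) consists of the simplices:

  0-simplices (5): a, b, c, d, e
  1-simplices (10): ab, ac, ad, ae, bc, bd, be, cd, ce, de
  2-simplices (5): abe, acd, ade, bcd, bce

so the chain groups are C_0 ≅ Z^5, C_1 ≅ Z^10, C_2 ≅ Z^5.

∂_1: C_1 → C_0 is given by ∂[p,q] = [q] − [p]. For instance
  ∂de = e − d.
This gives a 5×10 integer matrix of rank 4; reducing to Smith normal form yields diagonal entries (1,1,1,1).

∂_2: C_2 → C_1 sends each 2-simplex [p,q,r] to [q,r] − [p,r] + [p,q]. For instance
  ∂acd = cd − ad + ac,
  ∂bce = ce − be + bc.
The resulting 10×5 matrix has rank 5, and its Smith normal form has invariant factors (1,1,1,1,1).

Computing H_k = (kernel of ∂_k) / (image of ∂_{k+1}):

  H_0: rank C_0 − rank ∂_1 = 5 − 4 = 1, and the invariant factors of ∂_1 are all 1, so H_0 = Z.
  H_1: rank ker ∂_1 − rank ∂_2 = (10 − 4) − 5 = 1, and the invariant factors of ∂_2 are all 1, so H_1 = Z.
  H_2: rank ker ∂_2 − rank ∂_3 = (5 − 5) − 0 = 0, and there is no ∂_3, so H_2 = 0.

As a check, the Euler characteristic is 5 − 10 + 5 = 0, which agrees with 1 − 1 + 0 = 0.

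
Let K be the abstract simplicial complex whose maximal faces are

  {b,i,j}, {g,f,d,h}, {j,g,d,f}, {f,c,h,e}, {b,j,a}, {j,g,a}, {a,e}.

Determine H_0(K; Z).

Order the vertices as a < b < c < d < e < f < g < h < i < j. Listing each simplex with vertices in this order, K has dimension 3 with simplices:

  0-simplices (10): a, b, c, d, e, f, g, h, i, j
  1-simplices (21): ab, ae, ag, aj, bi, bj, ce, cf, ch, df, dg, dh, dj, ef, eh, fg, fh, fj, gh, gj, ij
  2-simplices (14): abj, agj, bij, cef, ceh, cfh, dfg, dfh, dfj, dgh, dgj, efh, fgh, fgj
  3-simplices (3): cefh, dfgh, dfgj

Hence C_0 ≅ Z^10, C_1 ≅ Z^21, C_2 ≅ Z^14, C_3 ≅ Z^3.

The boundary map ∂_1: C_1 → C_0 is given by ∂[p,q] = [q] − [p]. For instance
  ∂fj = j − f.
The resulting 10×21 matrix has rank 9, and its Smith normal form has invariant factors (1,1,1,1,1,1,1,1,1).

The boundary map ∂_2: C_2 → C_1 acts by ∂[p,q,r] = [q,r] − [p,r] + [p,q]. For instance
  ∂agj = gj − aj + ag,
  ∂fgj = gj − fj + fg.
The 21×14 boundary matrix has rank 11 and Smith normal form diag(1,1,1,1,1,1,1,1,1,1,1).

∂_3: C_3 → C_2 sends each 3-simplex σ to the alternating sum Σ_i (−1)^i (σ with its i-th vertex removed). For instance
  ∂dfgh = fgh − dgh + dfh − dfg,
  ∂cefh = efh − cfh + ceh − cef.
As a 14×3 matrix over Z this has rank 3, with invariant factors (1,1,1).

Reading off H_k = ker ∂_k / im ∂_{k+1}:

  H_0: rank C_0 − rank ∂_1 = 10 − 9 = 1, and the invariant factors of ∂_1 are all 1, so H_0 = Z.

H_0 = Z.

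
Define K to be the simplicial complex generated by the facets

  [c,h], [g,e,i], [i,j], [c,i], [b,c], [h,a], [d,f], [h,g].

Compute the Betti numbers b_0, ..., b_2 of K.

b_0 = 2, b_1 = 1, b_2 = 0.

Take the total order a < b < c < d < e < f < g < h < i < j on the vertex set. Then K (dimension 2) consists of the simplices:

  0-simplices (10): a, b, c, d, e, f, g, h, i, j
  1-simplices (10): ah, bc, ch, ci, df, eg, ei, gh, gi, ij
  2-simplices (1): egi

giving chain groups C_0 ≅ Z^10, C_1 ≅ Z^10, C_2 ≅ Z^1.

Boundary ∂_1: C_1 → C_0 is given by ∂[p,q] = [q] − [p]. For instance
  ∂ci = i − c.
As a 10×10 matrix over Z this has rank 8, with invariant factors (1,1,1,1,1,1,1,1).

Boundary ∂_2: C_2 → C_1 sends each 2-simplex [p,q,r] to [q,r] − [p,r] + [p,q]. For instance
  ∂egi = gi − ei + eg.
As a 10×1 matrix over Z this has rank 1, with invariant factors (1).

Now H_k = ker ∂_k / im ∂_{k+1}, so:

  H_0: rank C_0 − rank ∂_1 = 10 − 8 = 2, and the invariant factors of ∂_1 are all 1, so H_0 ≅ Z^2.
  H_1: rank ker ∂_1 − rank ∂_2 = (10 − 8) − 1 = 1, and the invariant factors of ∂_2 are all 1, so H_1 ≅ Z.
  H_2: rank ker ∂_2 − rank ∂_3 = (1 − 1) − 0 = 0, and there is no ∂_3, so H_2 ≅ 0.

Hence the Betti numbers are b_0 = 2, b_1 = 1, b_2 = 0.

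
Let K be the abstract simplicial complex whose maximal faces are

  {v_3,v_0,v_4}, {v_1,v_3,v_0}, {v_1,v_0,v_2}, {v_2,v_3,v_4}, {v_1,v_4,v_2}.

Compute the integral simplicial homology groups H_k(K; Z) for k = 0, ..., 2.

H_0 ≅ Z,  H_1 ≅ Z,  H_2 = 0.

Take the total order v_0 < v_1 < v_2 < v_3 < v_4 on the vertex set. Then K (dimension 2) consists of the simplices:

  0-simplices (5): [v_0], [v_1], [v_2], [v_3], [v_4]
  1-simplices (10): [v_0,v_1], [v_0,v_2], [v_0,v_3], [v_0,v_4], [v_1,v_2], [v_1,v_3], [v_1,v_4], [v_2,v_3], [v_2,v_4], [v_3,v_4]
  2-simplices (5): [v_0,v_1,v_2], [v_0,v_1,v_3], [v_0,v_3,v_4], [v_1,v_2,v_4], [v_2,v_3,v_4]

giving chain groups C_0 ≅ Z^5, C_1 ≅ Z^10, C_2 ≅ Z^5.

Boundary ∂_1: C_1 → C_0 maps an edge to its endpoints' difference, ∂[p,q] = q − p.
The resulting 5×10 matrix has rank 4, and its Smith normal form has invariant factors (1,1,1,1).

Boundary ∂_2: C_2 → C_1 sends each 2-simplex [p,q,r] to [q,r] − [p,r] + [p,q]. For instance
  ∂[v_1,v_2,v_4] = [v_2,v_4] − [v_1,v_4] + [v_1,v_2],
  ∂[v_0,v_1,v_3] = [v_1,v_3] − [v_0,v_3] + [v_0,v_1].
This gives a 10×5 integer matrix of rank 5; reducing to Smith normal form yields diagonal entries (1,1,1,1,1).

Computing H_k = (kernel of ∂_k) / (image of ∂_{k+1}):

  H_0: rank C_0 − rank ∂_1 = 5 − 4 = 1, and the invariant factors of ∂_1 are all 1, so H_0 ≅ Z.
  H_1: rank ker ∂_1 − rank ∂_2 = (10 − 4) − 5 = 1, and the invariant factors of ∂_2 are all 1, so H_1 ≅ Z.
  H_2: rank ker ∂_2 − rank ∂_3 = (5 − 5) − 0 = 0, and there is no ∂_3, so H_2 ≅ 0.

As a check, the Euler characteristic is 5 − 10 + 5 = 0, which agrees with 1 − 1 + 0 = 0.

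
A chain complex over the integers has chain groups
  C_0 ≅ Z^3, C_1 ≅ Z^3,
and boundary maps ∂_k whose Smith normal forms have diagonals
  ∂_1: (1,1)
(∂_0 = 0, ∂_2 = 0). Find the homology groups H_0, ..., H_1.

H_0 = Z,  H_1 = Z.

H_0: b_0 = 3 − 0 − 2 = 1; torsion from ∂_1 factors > 1: none. So H_0 = Z.
H_1: b_1 = 3 − 2 − 0 = 1; torsion from ∂_2 factors > 1: none. So H_1 = Z.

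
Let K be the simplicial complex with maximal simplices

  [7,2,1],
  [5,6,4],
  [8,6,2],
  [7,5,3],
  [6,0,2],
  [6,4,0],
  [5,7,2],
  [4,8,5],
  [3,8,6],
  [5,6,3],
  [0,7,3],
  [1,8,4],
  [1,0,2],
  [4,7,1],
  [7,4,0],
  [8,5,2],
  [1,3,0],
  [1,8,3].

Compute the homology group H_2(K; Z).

Fix the vertex order 0 < 1 < 2 < 3 < 4 < 5 < 6 < 7 < 8 and write every simplex with vertices in increasing order. Then dim K = 2 and the simplices of K are:

  0-simplices (9): [0], [1], [2], [3], [4], [5], [6], [7], [8]
  1-simplices (27): (27 of them)
  2-simplices (18): [0,1,2], [0,1,3], [0,2,6], [0,3,7], [0,4,6], [0,4,7], [1,2,7], [1,3,8], [1,4,7], [1,4,8], [2,5,7], [2,5,8], [2,6,8], [3,5,6], [3,5,7], [3,6,8], [4,5,6], [4,5,8]

Hence C_0 ≅ Z^9, C_1 ≅ Z^27, C_2 ≅ Z^18.

The boundary map ∂_1: C_1 → C_0 maps an edge to its endpoints' difference, ∂[p,q] = q − p.
As a 9×27 matrix over Z this has rank 8, with invariant factors (1,1,1,1,1,1,1,1).

Boundary ∂_2: C_2 → C_1 sends each 2-simplex [p,q,r] to [q,r] − [p,r] + [p,q]. For instance
  ∂[2,5,8] = [5,8] − [2,8] + [2,5],
  ∂[1,4,8] = [4,8] − [1,8] + [1,4].
As a 27×18 matrix over Z this has rank 18, with invariant factors (1,1,1,1,1,1,1,1,1,1,1,1,1,1,1,1,1,2).

Computing H_k = (kernel of ∂_k) / (image of ∂_{k+1}):

  H_2: rank ker ∂_2 − rank ∂_3 = (18 − 18) − 0 = 0, and there is no ∂_3, so H_2 ≅ 0.

(K is a triangulation of the Klein bottle.)

H_2 = 0.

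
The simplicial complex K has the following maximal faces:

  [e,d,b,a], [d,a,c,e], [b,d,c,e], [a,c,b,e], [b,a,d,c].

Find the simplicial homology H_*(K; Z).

Take the total order a < b < c < d < e on the vertex set. Then K (dimension 3) consists of the simplices:

  0-simplices (5): a, b, c, d, e
  1-simplices (10): ab, ac, ad, ae, bc, bd, be, cd, ce, de
  2-simplices (10): abc, abd, abe, acd, ace, ade, bcd, bce, bde, cde
  3-simplices (5): abcd, abce, abde, acde, bcde

Hence C_0 ≅ Z^5, C_1 ≅ Z^10, C_2 ≅ Z^10, C_3 ≅ Z^5.

The boundary map ∂_1: C_1 → C_0 maps an edge to its endpoints' difference, ∂[p,q] = q − p. For instance
  ∂ac = c − a.
This gives a 5×10 integer matrix of rank 4; reducing to Smith normal form yields diagonal entries (1,1,1,1).

Boundary ∂_2: C_2 → C_1 sends each 2-simplex [p,q,r] to [q,r] − [p,r] + [p,q]. For instance
  ∂bde = de − be + bd,
  ∂abd = bd − ad + ab.
As a 10×10 matrix over Z this has rank 6, with invariant factors (1,1,1,1,1,1).

The boundary map ∂_3: C_3 → C_2 sends each 3-simplex σ to the alternating sum Σ_i (−1)^i (σ with its i-th vertex removed). For instance
  ∂acde = cde − ade + ace − acd,
  ∂abce = bce − ace + abe − abc.
The resulting 10×5 matrix has rank 4, and its Smith normal form has invariant factors (1,1,1,1).

Reading off H_k = ker ∂_k / im ∂_{k+1}:

  H_0: rank C_0 − rank ∂_1 = 5 − 4 = 1, and the invariant factors of ∂_1 are all 1, so H_0 ≅ Z.
  H_1: rank ker ∂_1 − rank ∂_2 = (10 − 4) − 6 = 0, and the invariant factors of ∂_2 are all 1, so H_1 ≅ 0.
  H_2: rank ker ∂_2 − rank ∂_3 = (10 − 6) − 4 = 0, and the invariant factors of ∂_3 are all 1, so H_2 ≅ 0.
  H_3: rank ker ∂_3 − rank ∂_4 = (5 − 4) − 0 = 1, and there is no ∂_4, so H_3 ≅ Z.

As a check, the Euler characteristic is 5 − 10 + 10 − 5 = 0, which agrees with 1 − 0 + 0 − 1 = 0.

H_0 = Z,  H_1 = 0,  H_2 = 0,  H_3 = Z.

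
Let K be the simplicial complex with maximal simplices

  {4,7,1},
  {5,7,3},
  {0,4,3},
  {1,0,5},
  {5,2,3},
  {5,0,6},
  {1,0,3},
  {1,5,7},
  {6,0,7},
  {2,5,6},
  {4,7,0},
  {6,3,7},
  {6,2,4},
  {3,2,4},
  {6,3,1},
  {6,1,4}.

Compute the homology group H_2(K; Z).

H_2 = Z.

Take the total order 0 < 1 < 2 < 3 < 4 < 5 < 6 < 7 on the vertex set. Then K (dimension 2) consists of the simplices:

  0-simplices (8): [0], [1], [2], [3], [4], [5], [6], [7]
  1-simplices (24): (24 of them)
  2-simplices (16): [0,1,3], [0,1,5], [0,3,4], [0,4,7], [0,5,6], [0,6,7], [1,3,6], [1,4,6], [1,4,7], [1,5,7], [2,3,4], [2,3,5], [2,4,6], [2,5,6], [3,5,7], [3,6,7]

Hence C_0 ≅ Z^8, C_1 ≅ Z^24, C_2 ≅ Z^16.

∂_1: C_1 → C_0 maps an edge to its endpoints' difference, ∂[p,q] = q − p.
The resulting 8×24 matrix has rank 7, and its Smith normal form has invariant factors (1,1,1,1,1,1,1).

The boundary map ∂_2: C_2 → C_1 maps a triangle to the signed sum of its edges. For instance
  ∂[2,4,6] = [4,6] − [2,6] + [2,4],
  ∂[2,3,5] = [3,5] − [2,5] + [2,3].
The 24×16 boundary matrix has rank 15 and Smith normal form diag(1,1,1,1,1,1,1,1,1,1,1,1,1,1,1).

From H_k ≅ ker(∂_k) / im(∂_{k+1}) we obtain:

  H_2: rank ker ∂_2 − rank ∂_3 = (16 − 15) − 0 = 1, and there is no ∂_3, so H_2 ≅ Z.

(K is a triangulation of the torus T^2.)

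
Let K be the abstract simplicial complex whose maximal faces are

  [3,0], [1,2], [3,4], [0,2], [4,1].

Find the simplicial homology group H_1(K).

Order the vertices as 0 < 1 < 2 < 3 < 4. Listing each simplex with vertices in this order, K has dimension 1 with simplices:

  0-simplices (5): [0], [1], [2], [3], [4]
  1-simplices (5): [0,2], [0,3], [1,2], [1,4], [3,4]

Hence C_0 ≅ Z^5, C_1 ≅ Z^5.

The boundary map ∂_1: C_1 → C_0 is given by ∂[p,q] = [q] − [p]. For instance
  ∂[1,2] = [2] − [1].
This gives a 5×5 integer matrix of rank 4; reducing to Smith normal form yields diagonal entries (1,1,1,1).

Reading off H_k = ker ∂_k / im ∂_{k+1}:

  H_1: rank ker ∂_1 − rank ∂_2 = (5 − 4) − 0 = 1, and there is no ∂_2, so H_1 ≅ Z.

H_1 = Z.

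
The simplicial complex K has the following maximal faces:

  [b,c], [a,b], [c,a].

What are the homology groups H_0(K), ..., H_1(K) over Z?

Fix the vertex order a < b < c and write every simplex with vertices in increasing order. Then dim K = 1 and the simplices of K are:

  0-simplices (3): a, b, c
  1-simplices (3): ab, ac, bc

giving chain groups C_0 ≅ Z^3, C_1 ≅ Z^3.

Boundary ∂_1: C_1 → C_0 maps an edge to its endpoints' difference, ∂[p,q] = q − p. For instance
  ∂bc = c − b.
The 3×3 boundary matrix has rank 2 and Smith normal form diag(1,1).

From H_k ≅ ker(∂_k) / im(∂_{k+1}) we obtain:

  H_0: rank C_0 − rank ∂_1 = 3 − 2 = 1, and the invariant factors of ∂_1 are all 1, so H_0 ≅ Z.
  H_1: rank ker ∂_1 − rank ∂_2 = (3 − 2) − 0 = 1, and there is no ∂_2, so H_1 ≅ Z.

As a check, the Euler characteristic is 3 − 3 = 0, which agrees with 1 − 1 = 0.

H_0 ≅ Z,  H_1 ≅ Z.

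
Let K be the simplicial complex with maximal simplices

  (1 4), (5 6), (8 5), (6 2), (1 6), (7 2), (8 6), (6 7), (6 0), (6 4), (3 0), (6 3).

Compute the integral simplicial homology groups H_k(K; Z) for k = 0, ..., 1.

Fix the vertex order 0 < 1 < 2 < 3 < 4 < 5 < 6 < 7 < 8 and write every simplex with vertices in increasing order. Then dim K = 1 and the simplices of K are:

  0-simplices (9): [0], [1], [2], [3], [4], [5], [6], [7], [8]
  1-simplices (12): [0,3], [0,6], [1,4], [1,6], [2,6], [2,7], [3,6], [4,6], [5,6], [5,8], [6,7], [6,8]

giving chain groups C_0 ≅ Z^9, C_1 ≅ Z^12.

∂_1: C_1 → C_0 sends each edge [p,q] (with p < q) to q − p.
The 9×12 boundary matrix has rank 8 and Smith normal form diag(1,1,1,1,1,1,1,1).

Computing H_k = (kernel of ∂_k) / (image of ∂_{k+1}):

  H_0: rank C_0 − rank ∂_1 = 9 − 8 = 1, and the invariant factors of ∂_1 are all 1, so H_0 ≅ Z.
  H_1: rank ker ∂_1 − rank ∂_2 = (12 − 8) − 0 = 4, and there is no ∂_2, so H_1 ≅ Z^4.

H_0 = Z,  H_1 = Z^4.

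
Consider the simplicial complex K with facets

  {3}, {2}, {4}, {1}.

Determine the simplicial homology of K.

H_0 = Z^4.

Take the total order 1 < 2 < 3 < 4 on the vertex set. Then K (dimension 0) consists of the simplices:

  0-simplices (4): [1], [2], [3], [4]

giving chain groups C_0 ≅ Z^4.

Now H_k = ker ∂_k / im ∂_{k+1}, so:

  H_0: rank C_0 − rank ∂_1 = 4 − 0 = 4, and there is no ∂_1, so H_0 ≅ Z^4.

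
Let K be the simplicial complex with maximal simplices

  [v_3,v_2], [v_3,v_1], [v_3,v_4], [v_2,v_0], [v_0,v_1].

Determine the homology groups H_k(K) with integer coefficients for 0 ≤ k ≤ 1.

H_0 = Z,  H_1 = Z.

Fix the vertex order v_0 < v_1 < v_2 < v_3 < v_4 and write every simplex with vertices in increasing order. Then dim K = 1 and the simplices of K are:

  0-simplices (5): [v_0], [v_1], [v_2], [v_3], [v_4]
  1-simplices (5): [v_0,v_1], [v_0,v_2], [v_1,v_3], [v_2,v_3], [v_3,v_4]

Hence C_0 ≅ Z^5, C_1 ≅ Z^5.

∂_1: C_1 → C_0 maps an edge to its endpoints' difference, ∂[p,q] = q − p. For instance
  ∂[v_0,v_1] = [v_1] − [v_0].
The 5×5 boundary matrix has rank 4 and Smith normal form diag(1,1,1,1).

Now H_k = ker ∂_k / im ∂_{k+1}, so:

  H_0: rank C_0 − rank ∂_1 = 5 − 4 = 1, and the invariant factors of ∂_1 are all 1, so H_0 ≅ Z.
  H_1: rank ker ∂_1 − rank ∂_2 = (5 − 4) − 0 = 1, and there is no ∂_2, so H_1 ≅ Z.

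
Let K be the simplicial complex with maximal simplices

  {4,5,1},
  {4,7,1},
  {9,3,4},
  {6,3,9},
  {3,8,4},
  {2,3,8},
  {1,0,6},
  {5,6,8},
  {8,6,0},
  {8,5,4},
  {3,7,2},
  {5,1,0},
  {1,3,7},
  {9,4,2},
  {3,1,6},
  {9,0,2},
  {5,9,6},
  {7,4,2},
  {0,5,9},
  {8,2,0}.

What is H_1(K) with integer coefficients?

H_1 = Z ⊕ Z/2.

K has 10 vertices, 30 edges, 20 triangles.
rank ∂_1 = 9, rank ∂_2 = 20 ⇒ b_1 = 30 − 9 − 20 = 1; ∂_2 has invariant factor(s) [2] giving torsion. So H_1 = Z ⊕ Z/2.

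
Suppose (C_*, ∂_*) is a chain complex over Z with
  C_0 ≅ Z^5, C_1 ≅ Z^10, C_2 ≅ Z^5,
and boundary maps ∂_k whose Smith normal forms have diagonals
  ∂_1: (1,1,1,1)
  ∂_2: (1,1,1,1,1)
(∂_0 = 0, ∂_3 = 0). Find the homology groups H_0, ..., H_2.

H_0 ≅ Z,  H_1 ≅ Z,  H_2 = 0.

H_0: b_0 = 5 − 0 − 4 = 1; torsion from ∂_1 factors > 1: none. So H_0 ≅ Z.
H_1: b_1 = 10 − 4 − 5 = 1; torsion from ∂_2 factors > 1: none. So H_1 ≅ Z.
H_2: b_2 = 5 − 5 − 0 = 0; torsion from ∂_3 factors > 1: none. So H_2 ≅ 0.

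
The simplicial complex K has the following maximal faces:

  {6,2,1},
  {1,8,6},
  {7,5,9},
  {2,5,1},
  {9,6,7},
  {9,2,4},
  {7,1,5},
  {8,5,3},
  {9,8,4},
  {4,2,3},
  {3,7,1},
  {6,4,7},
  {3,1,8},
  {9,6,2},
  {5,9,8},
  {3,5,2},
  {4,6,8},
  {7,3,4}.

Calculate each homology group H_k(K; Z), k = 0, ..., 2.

H_0 = Z,  H_1 = Z ⊕ Z/2,  H_2 = 0.

Order the vertices as 1 < 2 < 3 < 4 < 5 < 6 < 7 < 8 < 9. Listing each simplex with vertices in this order, K has dimension 2 with simplices:

  0-simplices (9): [1], [2], [3], [4], [5], [6], [7], [8], [9]
  1-simplices (27): (27 of them)
  2-simplices (18): [1,2,5], [1,2,6], [1,3,7], [1,3,8], [1,5,7], [1,6,8], [2,3,4], [2,3,5], [2,4,9], [2,6,9], [3,4,7], [3,5,8], [4,6,7], [4,6,8], [4,8,9], [5,7,9], [5,8,9], [6,7,9]

Hence C_0 ≅ Z^9, C_1 ≅ Z^27, C_2 ≅ Z^18.

Boundary ∂_1: C_1 → C_0 maps an edge to its endpoints' difference, ∂[p,q] = q − p.
The 9×27 boundary matrix has rank 8 and Smith normal form diag(1,1,1,1,1,1,1,1).

The boundary map ∂_2: C_2 → C_1 maps a triangle to the signed sum of its edges. For instance
  ∂[4,6,8] = [6,8] − [4,8] + [4,6],
  ∂[5,7,9] = [7,9] − [5,9] + [5,7].
This gives a 27×18 integer matrix of rank 18; reducing to Smith normal form yields diagonal entries (1,1,1,1,1,1,1,1,1,1,1,1,1,1,1,1,1,2).

Reading off H_k = ker ∂_k / im ∂_{k+1}:

  H_0: rank C_0 − rank ∂_1 = 9 − 8 = 1, and the invariant factors of ∂_1 are all 1, so H_0 = Z.
  H_1: rank ker ∂_1 − rank ∂_2 = (27 − 8) − 18 = 1, and ∂_2 has invariant factor 2 > 1, so H_1 = Z ⊕ Z/2.
  H_2: rank ker ∂_2 − rank ∂_3 = (18 − 18) − 0 = 0, and there is no ∂_3, so H_2 = 0.

As a check, the Euler characteristic is 9 − 27 + 18 = 0, which agrees with 1 − 1 + 0 = 0.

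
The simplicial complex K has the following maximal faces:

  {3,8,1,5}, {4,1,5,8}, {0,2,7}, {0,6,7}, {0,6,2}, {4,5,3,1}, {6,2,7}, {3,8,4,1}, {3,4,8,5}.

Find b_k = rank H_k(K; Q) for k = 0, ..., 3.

b_0 = 2, b_1 = 0, b_2 = 1, b_3 = 1.

Fix the vertex order 0 < 1 < 2 < 3 < 4 < 5 < 6 < 7 < 8 and write every simplex with vertices in increasing order. Then dim K = 3 and the simplices of K are:

  0-simplices (9): [0], [1], [2], [3], [4], [5], [6], [7], [8]
  1-simplices (16): [0,2], [0,6], [0,7], [1,3], [1,4], [1,5], [1,8], [2,6], [2,7], [3,4], [3,5], [3,8], [4,5], [4,8], [5,8], [6,7]
  2-simplices (14): [0,2,6], [0,2,7], [0,6,7], [1,3,4], [1,3,5], [1,3,8], [1,4,5], [1,4,8], [1,5,8], [2,6,7], [3,4,5], [3,4,8], [3,5,8], [4,5,8]
  3-simplices (5): [1,3,4,5], [1,3,4,8], [1,3,5,8], [1,4,5,8], [3,4,5,8]

Hence C_0 ≅ Z^9, C_1 ≅ Z^16, C_2 ≅ Z^14, C_3 ≅ Z^5.

∂_1: C_1 → C_0 sends each edge [p,q] (with p < q) to q − p. For instance
  ∂[5,8] = [8] − [5].
The resulting 9×16 matrix has rank 7, and its Smith normal form has invariant factors (1,1,1,1,1,1,1).

∂_2: C_2 → C_1 sends each 2-simplex [p,q,r] to [q,r] − [p,r] + [p,q]. For instance
  ∂[1,3,8] = [3,8] − [1,8] + [1,3],
  ∂[0,2,6] = [2,6] − [0,6] + [0,2].
The resulting 16×14 matrix has rank 9, and its Smith normal form has invariant factors (1,1,1,1,1,1,1,1,1).

∂_3: C_3 → C_2 sends each 3-simplex σ to the alternating sum Σ_i (−1)^i (σ with its i-th vertex removed). For instance
  ∂[1,3,4,5] = [3,4,5] − [1,4,5] + [1,3,5] − [1,3,4],
  ∂[1,3,5,8] = [3,5,8] − [1,5,8] + [1,3,8] − [1,3,5].
This gives a 14×5 integer matrix of rank 4; reducing to Smith normal form yields diagonal entries (1,1,1,1).

Computing H_k = (kernel of ∂_k) / (image of ∂_{k+1}):

  H_0: rank C_0 − rank ∂_1 = 9 − 7 = 2, and the invariant factors of ∂_1 are all 1, so H_0 ≅ Z^2.
  H_1: rank ker ∂_1 − rank ∂_2 = (16 − 7) − 9 = 0, and the invariant factors of ∂_2 are all 1, so H_1 ≅ 0.
  H_2: rank ker ∂_2 − rank ∂_3 = (14 − 9) − 4 = 1, and the invariant factors of ∂_3 are all 1, so H_2 ≅ Z.
  H_3: rank ker ∂_3 − rank ∂_4 = (5 − 4) − 0 = 1, and there is no ∂_4, so H_3 ≅ Z.

Hence the Betti numbers are b_0 = 2, b_1 = 0, b_2 = 1, b_3 = 1.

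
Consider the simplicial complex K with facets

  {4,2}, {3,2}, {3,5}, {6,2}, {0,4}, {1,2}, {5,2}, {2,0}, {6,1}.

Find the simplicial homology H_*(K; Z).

H_0 ≅ Z,  H_1 ≅ Z^3.

K has 7 vertices, 9 edges.
rank ∂_0 = 0, rank ∂_1 = 6 ⇒ b_0 = 7 − 0 − 6 = 1; all invariant factors of ∂_1 are 1 so no torsion. So H_0 ≅ Z.
rank ∂_1 = 6, rank ∂_2 = 0 ⇒ b_1 = 9 − 6 − 0 = 3. So H_1 ≅ Z^3.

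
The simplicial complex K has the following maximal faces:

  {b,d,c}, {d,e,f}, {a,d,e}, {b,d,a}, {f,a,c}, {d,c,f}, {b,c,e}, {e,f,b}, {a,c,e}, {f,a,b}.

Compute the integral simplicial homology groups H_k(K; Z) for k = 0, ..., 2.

K has 6 vertices, 15 edges, 10 triangles.
rank ∂_0 = 0, rank ∂_1 = 5 ⇒ b_0 = 6 − 0 − 5 = 1; all invariant factors of ∂_1 are 1 so no torsion. So H_0 ≅ Z.
rank ∂_1 = 5, rank ∂_2 = 10 ⇒ b_1 = 15 − 5 − 10 = 0; ∂_2 has invariant factor(s) [2] giving torsion. So H_1 ≅ Z/2Z.
rank ∂_2 = 10, rank ∂_3 = 0 ⇒ b_2 = 10 − 10 − 0 = 0. So H_2 ≅ 0.

H_0 = Z,  H_1 = Z/2Z,  H_2 = 0.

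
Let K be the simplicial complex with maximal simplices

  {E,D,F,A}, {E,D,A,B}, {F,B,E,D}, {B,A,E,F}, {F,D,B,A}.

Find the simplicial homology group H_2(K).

Fix the vertex order A < B < D < E < F and write every simplex with vertices in increasing order. Then dim K = 3 and the simplices of K are:

  0-simplices (5): A, B, D, E, F
  1-simplices (10): AB, AD, AE, AF, BD, BE, BF, DE, DF, EF
  2-simplices (10): ABD, ABE, ABF, ADE, ADF, AEF, BDE, BDF, BEF, DEF
  3-simplices (5): ABDE, ABDF, ABEF, ADEF, BDEF

giving chain groups C_0 ≅ Z^5, C_1 ≅ Z^10, C_2 ≅ Z^10, C_3 ≅ Z^5.

Boundary ∂_1: C_1 → C_0 is given by ∂[p,q] = [q] − [p]. For instance
  ∂AE = E − A.
As a 5×10 matrix over Z this has rank 4, with invariant factors (1,1,1,1).

Boundary ∂_2: C_2 → C_1 maps a triangle to the signed sum of its edges. For instance
  ∂BDE = DE − BE + BD,
  ∂BEF = EF − BF + BE.
The resulting 10×10 matrix has rank 6, and its Smith normal form has invariant factors (1,1,1,1,1,1).

The boundary map ∂_3: C_3 → C_2 sends each 3-simplex σ to the alternating sum Σ_i (−1)^i (σ with its i-th vertex removed). For instance
  ∂ABDF = BDF − ADF + ABF − ABD,
  ∂ADEF = DEF − AEF + ADF − ADE.
As a 10×5 matrix over Z this has rank 4, with invariant factors (1,1,1,1).

Reading off H_k = ker ∂_k / im ∂_{k+1}:

  H_2: rank ker ∂_2 − rank ∂_3 = (10 − 6) − 4 = 0, and the invariant factors of ∂_3 are all 1, so H_2 ≅ 0.

H_2 ≅ 0.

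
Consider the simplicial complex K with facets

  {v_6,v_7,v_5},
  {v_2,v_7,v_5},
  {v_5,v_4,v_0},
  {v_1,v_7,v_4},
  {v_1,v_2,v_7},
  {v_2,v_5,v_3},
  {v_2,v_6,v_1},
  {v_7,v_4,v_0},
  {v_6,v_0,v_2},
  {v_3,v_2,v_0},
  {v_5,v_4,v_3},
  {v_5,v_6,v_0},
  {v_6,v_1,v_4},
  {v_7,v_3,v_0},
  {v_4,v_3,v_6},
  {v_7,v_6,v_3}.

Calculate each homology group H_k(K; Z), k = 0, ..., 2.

H_0 ≅ Z,  H_1 ≅ Z^2,  H_2 ≅ Z.

We work with the vertex ordering v_0 < v_1 < v_2 < v_3 < v_4 < v_5 < v_6 < v_7. The simplices of K, each written with vertices in increasing order, are:

  0-simplices (8): [v_0], [v_1], [v_2], [v_3], [v_4], [v_5], [v_6], [v_7]
  1-simplices (24): (24 of them)
  2-simplices (16): (16 of them)

giving chain groups C_0 ≅ Z^8, C_1 ≅ Z^24, C_2 ≅ Z^16.

Boundary ∂_1: C_1 → C_0 sends each edge [p,q] (with p < q) to q − p.
This gives a 8×24 integer matrix of rank 7; reducing to Smith normal form yields diagonal entries (1,1,1,1,1,1,1).

Boundary ∂_2: C_2 → C_1 maps a triangle to the signed sum of its edges. For instance
  ∂[v_0,v_3,v_7] = [v_3,v_7] − [v_0,v_7] + [v_0,v_3],
  ∂[v_1,v_2,v_6] = [v_2,v_6] − [v_1,v_6] + [v_1,v_2].
The resulting 24×16 matrix has rank 15, and its Smith normal form has invariant factors (1,1,1,1,1,1,1,1,1,1,1,1,1,1,1).

Computing H_k = (kernel of ∂_k) / (image of ∂_{k+1}):

  H_0: rank C_0 − rank ∂_1 = 8 − 7 = 1, and the invariant factors of ∂_1 are all 1, so H_0 = Z.
  H_1: rank ker ∂_1 − rank ∂_2 = (24 − 7) − 15 = 2, and the invariant factors of ∂_2 are all 1, so H_1 = Z^2.
  H_2: rank ker ∂_2 − rank ∂_3 = (16 − 15) − 0 = 1, and there is no ∂_3, so H_2 = Z.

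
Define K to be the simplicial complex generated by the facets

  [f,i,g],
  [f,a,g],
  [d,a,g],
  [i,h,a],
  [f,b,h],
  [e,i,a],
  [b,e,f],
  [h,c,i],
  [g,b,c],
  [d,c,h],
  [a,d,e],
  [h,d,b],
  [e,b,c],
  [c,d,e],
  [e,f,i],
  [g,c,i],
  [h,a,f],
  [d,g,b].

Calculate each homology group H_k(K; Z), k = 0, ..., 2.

Fix the vertex order a < b < c < d < e < f < g < h < i and write every simplex with vertices in increasing order. Then dim K = 2 and the simplices of K are:

  0-simplices (9): a, b, c, d, e, f, g, h, i
  1-simplices (27): ad, ae, af, ag, ah, ai, bc, bd, be, bf, bg, bh, cd, ce, cg, ch, ci, de, dg, dh, ef, ei, fg, fh, fi, gi, hi
  2-simplices (18): ade, adg, aei, afg, afh, ahi, bce, bcg, bdg, bdh, bef, bfh, cde, cdh, cgi, chi, efi, fgi

Hence C_0 ≅ Z^9, C_1 ≅ Z^27, C_2 ≅ Z^18.

∂_1: C_1 → C_0 is given by ∂[p,q] = [q] − [p]. For instance
  ∂ei = i − e.
The resulting 9×27 matrix has rank 8, and its Smith normal form has invariant factors (1,1,1,1,1,1,1,1).

Boundary ∂_2: C_2 → C_1 sends each 2-simplex [p,q,r] to [q,r] − [p,r] + [p,q]. For instance
  ∂cde = de − ce + cd,
  ∂ade = de − ae + ad.
As a 27×18 matrix over Z this has rank 18, with invariant factors (1,1,1,1,1,1,1,1,1,1,1,1,1,1,1,1,1,2).

Reading off H_k = ker ∂_k / im ∂_{k+1}:

  H_0: rank C_0 − rank ∂_1 = 9 − 8 = 1, and the invariant factors of ∂_1 are all 1, so H_0 = Z.
  H_1: rank ker ∂_1 − rank ∂_2 = (27 − 8) − 18 = 1, and ∂_2 has invariant factor 2 > 1, so H_1 = Z ⊕ Z/2Z.
  H_2: rank ker ∂_2 − rank ∂_3 = (18 − 18) − 0 = 0, and there is no ∂_3, so H_2 = 0.

As a check, the Euler characteristic is 9 − 27 + 18 = 0, which agrees with 1 − 1 + 0 = 0.
(K is a triangulation of the Klein bottle.)

H_0 = Z,  H_1 = Z ⊕ Z/2Z,  H_2 = 0.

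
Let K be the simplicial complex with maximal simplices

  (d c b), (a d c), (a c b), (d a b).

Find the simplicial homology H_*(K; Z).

H_0 ≅ Z,  H_1 = 0,  H_2 ≅ Z.

Take the total order a < b < c < d on the vertex set. Then K (dimension 2) consists of the simplices:

  0-simplices (4): a, b, c, d
  1-simplices (6): ab, ac, ad, bc, bd, cd
  2-simplices (4): abc, abd, acd, bcd

Hence C_0 ≅ Z^4, C_1 ≅ Z^6, C_2 ≅ Z^4.

Boundary ∂_1: C_1 → C_0 maps an edge to its endpoints' difference, ∂[p,q] = q − p.
This gives a 4×6 integer matrix of rank 3; reducing to Smith normal form yields diagonal entries (1,1,1).

∂_2: C_2 → C_1 maps a triangle to the signed sum of its edges. For instance
  ∂acd = cd − ad + ac,
  ∂bcd = cd − bd + bc.
As a 6×4 matrix over Z this has rank 3, with invariant factors (1,1,1).

From H_k ≅ ker(∂_k) / im(∂_{k+1}) we obtain:

  H_0: rank C_0 − rank ∂_1 = 4 − 3 = 1, and the invariant factors of ∂_1 are all 1, so H_0 = Z.
  H_1: rank ker ∂_1 − rank ∂_2 = (6 − 3) − 3 = 0, and the invariant factors of ∂_2 are all 1, so H_1 = 0.
  H_2: rank ker ∂_2 − rank ∂_3 = (4 − 3) − 0 = 1, and there is no ∂_3, so H_2 = Z.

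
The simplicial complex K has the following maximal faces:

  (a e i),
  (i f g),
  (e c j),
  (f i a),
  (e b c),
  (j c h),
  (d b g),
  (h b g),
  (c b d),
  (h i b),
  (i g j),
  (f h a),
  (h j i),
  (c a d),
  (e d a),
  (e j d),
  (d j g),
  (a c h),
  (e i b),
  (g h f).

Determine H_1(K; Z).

H_1 ≅ Z × Z/2.

Take the total order a < b < c < d < e < f < g < h < i < j on the vertex set. Then K (dimension 2) consists of the simplices:

  0-simplices (10): a, b, c, d, e, f, g, h, i, j
  1-simplices (30): ac, ad, ae, af, ah, ai, bc, bd, be, bg, bh, bi, cd, ce, ch, cj, de, dg, dj, ei, ej, fg, fh, fi, gh, gi, gj, hi, hj, ij
  2-simplices (20): acd, ach, ade, aei, afh, afi, bcd, bce, bdg, bei, bgh, bhi, cej, chj, dej, dgj, fgh, fgi, gij, hij

Hence C_0 ≅ Z^10, C_1 ≅ Z^30, C_2 ≅ Z^20.

∂_1: C_1 → C_0 maps an edge to its endpoints' difference, ∂[p,q] = q − p.
As a 10×30 matrix over Z this has rank 9, with invariant factors (1,1,1,1,1,1,1,1,1).

∂_2: C_2 → C_1 acts by ∂[p,q,r] = [q,r] − [p,r] + [p,q]. For instance
  ∂bhi = hi − bi + bh,
  ∂ade = de − ae + ad.
This gives a 30×20 integer matrix of rank 20; reducing to Smith normal form yields diagonal entries (1,1,1,1,1,1,1,1,1,1,1,1,1,1,1,1,1,1,1,2).

Reading off H_k = ker ∂_k / im ∂_{k+1}:

  H_1: rank ker ∂_1 − rank ∂_2 = (30 − 9) − 20 = 1, and ∂_2 has invariant factor 2 > 1, so H_1 = Z × Z/2.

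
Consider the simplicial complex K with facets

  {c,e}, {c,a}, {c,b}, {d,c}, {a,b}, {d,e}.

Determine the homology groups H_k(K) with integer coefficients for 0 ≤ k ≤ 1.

H_0 ≅ Z,  H_1 ≅ Z^2.

Order the vertices as a < b < c < d < e. Listing each simplex with vertices in this order, K has dimension 1 with simplices:

  0-simplices (5): a, b, c, d, e
  1-simplices (6): ab, ac, bc, cd, ce, de

so the chain groups are C_0 ≅ Z^5, C_1 ≅ Z^6.

Boundary ∂_1: C_1 → C_0 maps an edge to its endpoints' difference, ∂[p,q] = q − p. For instance
  ∂ac = c − a.
As a 5×6 matrix over Z this has rank 4, with invariant factors (1,1,1,1).

From H_k ≅ ker(∂_k) / im(∂_{k+1}) we obtain:

  H_0: rank C_0 − rank ∂_1 = 5 − 4 = 1, and the invariant factors of ∂_1 are all 1, so H_0 ≅ Z.
  H_1: rank ker ∂_1 − rank ∂_2 = (6 − 4) − 0 = 2, and there is no ∂_2, so H_1 ≅ Z^2.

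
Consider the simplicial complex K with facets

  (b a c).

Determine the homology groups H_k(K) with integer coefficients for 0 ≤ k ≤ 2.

H_0 ≅ Z,  H_1 = 0,  H_2 = 0.

Take the total order a < b < c on the vertex set. Then K (dimension 2) consists of the simplices:

  0-simplices (3): a, b, c
  1-simplices (3): ab, ac, bc
  2-simplices (1): abc

Hence C_0 ≅ Z^3, C_1 ≅ Z^3, C_2 ≅ Z^1.

The boundary map ∂_1: C_1 → C_0 is given by ∂[p,q] = [q] − [p]. For instance
  ∂bc = c − b.
The 3×3 boundary matrix has rank 2 and Smith normal form diag(1,1).

∂_2: C_2 → C_1 acts by ∂[p,q,r] = [q,r] − [p,r] + [p,q]. For instance
  ∂abc = bc − ac + ab.
This gives a 3×1 integer matrix of rank 1; reducing to Smith normal form yields diagonal entries (1).

From H_k ≅ ker(∂_k) / im(∂_{k+1}) we obtain:

  H_0: rank C_0 − rank ∂_1 = 3 − 2 = 1, and the invariant factors of ∂_1 are all 1, so H_0 ≅ Z.
  H_1: rank ker ∂_1 − rank ∂_2 = (3 − 2) − 1 = 0, and the invariant factors of ∂_2 are all 1, so H_1 ≅ 0.
  H_2: rank ker ∂_2 − rank ∂_3 = (1 − 1) − 0 = 0, and there is no ∂_3, so H_2 ≅ 0.

As a check, the Euler characteristic is 3 − 3 + 1 = 1, which agrees with 1 − 0 + 0 = 1.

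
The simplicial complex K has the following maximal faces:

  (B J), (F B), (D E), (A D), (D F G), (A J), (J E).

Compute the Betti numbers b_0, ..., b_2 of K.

Fix the vertex order A < B < D < E < F < G < J and write every simplex with vertices in increasing order. Then dim K = 2 and the simplices of K are:

  0-simplices (7): A, B, D, E, F, G, J
  1-simplices (9): AD, AJ, BF, BJ, DE, DF, DG, EJ, FG
  2-simplices (1): DFG

Hence C_0 ≅ Z^7, C_1 ≅ Z^9, C_2 ≅ Z^1.

Boundary ∂_1: C_1 → C_0 maps an edge to its endpoints' difference, ∂[p,q] = q − p.
As a 7×9 matrix over Z this has rank 6, with invariant factors (1,1,1,1,1,1).

The boundary map ∂_2: C_2 → C_1 acts by ∂[p,q,r] = [q,r] − [p,r] + [p,q]. For instance
  ∂DFG = FG − DG + DF.
This gives a 9×1 integer matrix of rank 1; reducing to Smith normal form yields diagonal entries (1).

From H_k ≅ ker(∂_k) / im(∂_{k+1}) we obtain:

  H_0: rank C_0 − rank ∂_1 = 7 − 6 = 1, and the invariant factors of ∂_1 are all 1, so H_0 ≅ Z.
  H_1: rank ker ∂_1 − rank ∂_2 = (9 − 6) − 1 = 2, and the invariant factors of ∂_2 are all 1, so H_1 ≅ Z^2.
  H_2: rank ker ∂_2 − rank ∂_3 = (1 − 1) − 0 = 0, and there is no ∂_3, so H_2 ≅ 0.

As a check, the Euler characteristic is 7 − 9 + 1 = -1, which agrees with 1 − 2 + 0 = -1.

Hence the Betti numbers are b_0 = 1, b_1 = 2, b_2 = 0.

b_0 = 1, b_1 = 2, b_2 = 0.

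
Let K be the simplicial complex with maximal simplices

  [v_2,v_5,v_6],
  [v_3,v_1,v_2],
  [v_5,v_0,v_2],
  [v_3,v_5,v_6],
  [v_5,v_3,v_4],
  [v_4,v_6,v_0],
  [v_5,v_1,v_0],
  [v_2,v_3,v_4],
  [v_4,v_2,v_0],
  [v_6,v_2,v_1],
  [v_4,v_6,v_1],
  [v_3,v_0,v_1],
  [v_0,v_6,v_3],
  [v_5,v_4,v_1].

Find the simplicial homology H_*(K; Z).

Fix the vertex order v_0 < v_1 < v_2 < v_3 < v_4 < v_5 < v_6 and write every simplex with vertices in increasing order. Then dim K = 2 and the simplices of K are:

  0-simplices (7): [v_0], [v_1], [v_2], [v_3], [v_4], [v_5], [v_6]
  1-simplices (21): (21 of them)
  2-simplices (14): (14 of them)

so the chain groups are C_0 ≅ Z^7, C_1 ≅ Z^21, C_2 ≅ Z^14.

∂_1: C_1 → C_0 sends each edge [p,q] (with p < q) to q − p. For instance
  ∂[v_1,v_4] = [v_4] − [v_1].
As a 7×21 matrix over Z this has rank 6, with invariant factors (1,1,1,1,1,1).

Boundary ∂_2: C_2 → C_1 maps a triangle to the signed sum of its edges. For instance
  ∂[v_0,v_2,v_4] = [v_2,v_4] − [v_0,v_4] + [v_0,v_2],
  ∂[v_1,v_4,v_5] = [v_4,v_5] − [v_1,v_5] + [v_1,v_4].
As a 21×14 matrix over Z this has rank 13, with invariant factors (1,1,1,1,1,1,1,1,1,1,1,1,1).

Computing H_k = (kernel of ∂_k) / (image of ∂_{k+1}):

  H_0: rank C_0 − rank ∂_1 = 7 − 6 = 1, and the invariant factors of ∂_1 are all 1, so H_0 = Z.
  H_1: rank ker ∂_1 − rank ∂_2 = (21 − 6) − 13 = 2, and the invariant factors of ∂_2 are all 1, so H_1 = Z^2.
  H_2: rank ker ∂_2 − rank ∂_3 = (14 − 13) − 0 = 1, and there is no ∂_3, so H_2 = Z.

H_0 ≅ Z,  H_1 ≅ Z^2,  H_2 ≅ Z.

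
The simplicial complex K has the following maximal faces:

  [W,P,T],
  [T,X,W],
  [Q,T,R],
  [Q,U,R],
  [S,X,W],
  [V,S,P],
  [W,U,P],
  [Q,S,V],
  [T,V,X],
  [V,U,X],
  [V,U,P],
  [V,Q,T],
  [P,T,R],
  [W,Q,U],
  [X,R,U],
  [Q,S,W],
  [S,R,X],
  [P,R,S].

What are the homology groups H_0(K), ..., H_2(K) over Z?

Order the vertices as P < Q < R < S < T < U < V < W < X. Listing each simplex with vertices in this order, K has dimension 2 with simplices:

  0-simplices (9): P, Q, R, S, T, U, V, W, X
  1-simplices (27): PR, PS, PT, PU, PV, PW, QR, QS, QT, QU, QV, QW, RS, RT, RU, RX, SV, SW, SX, TV, TW, TX, UV, UW, UX, VX, WX
  2-simplices (18): PRS, PRT, PSV, PTW, PUV, PUW, QRT, QRU, QSV, QSW, QTV, QUW, RSX, RUX, SWX, TVX, TWX, UVX

giving chain groups C_0 ≅ Z^9, C_1 ≅ Z^27, C_2 ≅ Z^18.

The boundary map ∂_1: C_1 → C_0 maps an edge to its endpoints' difference, ∂[p,q] = q − p. For instance
  ∂QW = W − Q.
The resulting 9×27 matrix has rank 8, and its Smith normal form has invariant factors (1,1,1,1,1,1,1,1).

∂_2: C_2 → C_1 sends each 2-simplex [p,q,r] to [q,r] − [p,r] + [p,q]. For instance
  ∂TWX = WX − TX + TW,
  ∂QUW = UW − QW + QU.
This gives a 27×18 integer matrix of rank 17; reducing to Smith normal form yields diagonal entries (1,1,1,1,1,1,1,1,1,1,1,1,1,1,1,1,1).

Reading off H_k = ker ∂_k / im ∂_{k+1}:

  H_0: rank C_0 − rank ∂_1 = 9 − 8 = 1, and the invariant factors of ∂_1 are all 1, so H_0 = Z.
  H_1: rank ker ∂_1 − rank ∂_2 = (27 − 8) − 17 = 2, and the invariant factors of ∂_2 are all 1, so H_1 = Z^2.
  H_2: rank ker ∂_2 − rank ∂_3 = (18 − 17) − 0 = 1, and there is no ∂_3, so H_2 = Z.

(K is a triangulation of the torus T^2.)

H_0 = Z,  H_1 = Z^2,  H_2 = Z.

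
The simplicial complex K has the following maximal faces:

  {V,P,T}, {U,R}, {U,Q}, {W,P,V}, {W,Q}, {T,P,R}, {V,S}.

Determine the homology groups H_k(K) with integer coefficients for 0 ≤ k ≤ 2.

H_0 ≅ Z,  H_1 ≅ Z,  H_2 = 0.

We work with the vertex ordering P < Q < R < S < T < U < V < W. The simplices of K, each written with vertices in increasing order, are:

  0-simplices (8): P, Q, R, S, T, U, V, W
  1-simplices (11): PR, PT, PV, PW, QU, QW, RT, RU, SV, TV, VW
  2-simplices (3): PRT, PTV, PVW

Hence C_0 ≅ Z^8, C_1 ≅ Z^11, C_2 ≅ Z^3.

The boundary map ∂_1: C_1 → C_0 sends each edge [p,q] (with p < q) to q − p. For instance
  ∂PV = V − P.
The 8×11 boundary matrix has rank 7 and Smith normal form diag(1,1,1,1,1,1,1).

The boundary map ∂_2: C_2 → C_1 maps a triangle to the signed sum of its edges. For instance
  ∂PRT = RT − PT + PR,
  ∂PTV = TV − PV + PT.
The 11×3 boundary matrix has rank 3 and Smith normal form diag(1,1,1).

Reading off H_k = ker ∂_k / im ∂_{k+1}:

  H_0: rank C_0 − rank ∂_1 = 8 − 7 = 1, and the invariant factors of ∂_1 are all 1, so H_0 = Z.
  H_1: rank ker ∂_1 − rank ∂_2 = (11 − 7) − 3 = 1, and the invariant factors of ∂_2 are all 1, so H_1 = Z.
  H_2: rank ker ∂_2 − rank ∂_3 = (3 − 3) − 0 = 0, and there is no ∂_3, so H_2 = 0.

As a check, the Euler characteristic is 8 − 11 + 3 = 0, which agrees with 1 − 1 + 0 = 0.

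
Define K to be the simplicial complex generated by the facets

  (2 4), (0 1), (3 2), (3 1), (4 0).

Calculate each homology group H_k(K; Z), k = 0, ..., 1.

Take the total order 0 < 1 < 2 < 3 < 4 on the vertex set. Then K (dimension 1) consists of the simplices:

  0-simplices (5): [0], [1], [2], [3], [4]
  1-simplices (5): [0,1], [0,4], [1,3], [2,3], [2,4]

Hence C_0 ≅ Z^5, C_1 ≅ Z^5.

The boundary map ∂_1: C_1 → C_0 is given by ∂[p,q] = [q] − [p].
The 5×5 boundary matrix has rank 4 and Smith normal form diag(1,1,1,1).

Now H_k = ker ∂_k / im ∂_{k+1}, so:

  H_0: rank C_0 − rank ∂_1 = 5 − 4 = 1, and the invariant factors of ∂_1 are all 1, so H_0 = Z.
  H_1: rank ker ∂_1 − rank ∂_2 = (5 − 4) − 0 = 1, and there is no ∂_2, so H_1 = Z.

As a check, the Euler characteristic is 5 − 5 = 0, which agrees with 1 − 1 = 0.
(K is a triangulation of the circle S^1.)

H_0 ≅ Z,  H_1 ≅ Z.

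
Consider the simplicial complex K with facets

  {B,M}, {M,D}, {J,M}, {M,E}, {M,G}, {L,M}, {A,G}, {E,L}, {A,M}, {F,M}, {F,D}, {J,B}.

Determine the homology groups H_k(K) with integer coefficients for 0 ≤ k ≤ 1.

Take the total order A < B < D < E < F < G < J < L < M on the vertex set. Then K (dimension 1) consists of the simplices:

  0-simplices (9): A, B, D, E, F, G, J, L, M
  1-simplices (12): AG, AM, BJ, BM, DF, DM, EL, EM, FM, GM, JM, LM

giving chain groups C_0 ≅ Z^9, C_1 ≅ Z^12.

The boundary map ∂_1: C_1 → C_0 maps an edge to its endpoints' difference, ∂[p,q] = q − p.
The 9×12 boundary matrix has rank 8 and Smith normal form diag(1,1,1,1,1,1,1,1).

From H_k ≅ ker(∂_k) / im(∂_{k+1}) we obtain:

  H_0: rank C_0 − rank ∂_1 = 9 − 8 = 1, and the invariant factors of ∂_1 are all 1, so H_0 = Z.
  H_1: rank ker ∂_1 − rank ∂_2 = (12 − 8) − 0 = 4, and there is no ∂_2, so H_1 = Z^4.

As a check, the Euler characteristic is 9 − 12 = -3, which agrees with 1 − 4 = -3.
(K is a triangulation of a wedge of 4 circles.)

H_0 = Z,  H_1 = Z^4.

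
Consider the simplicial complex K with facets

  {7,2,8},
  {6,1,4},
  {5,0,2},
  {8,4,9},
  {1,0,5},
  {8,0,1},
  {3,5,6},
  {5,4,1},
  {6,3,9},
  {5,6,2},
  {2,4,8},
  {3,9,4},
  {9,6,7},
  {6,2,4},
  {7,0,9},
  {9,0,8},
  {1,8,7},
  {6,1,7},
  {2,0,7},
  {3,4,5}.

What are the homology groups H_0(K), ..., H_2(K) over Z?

K has 10 vertices, 30 edges, 20 triangles.
rank ∂_0 = 0, rank ∂_1 = 9 ⇒ b_0 = 10 − 0 − 9 = 1; all invariant factors of ∂_1 are 1 so no torsion. So H_0 ≅ Z.
rank ∂_1 = 9, rank ∂_2 = 20 ⇒ b_1 = 30 − 9 − 20 = 1; ∂_2 has invariant factor(s) [2] giving torsion. So H_1 ≅ Z ⊕ Z/2Z.
rank ∂_2 = 20, rank ∂_3 = 0 ⇒ b_2 = 20 − 20 − 0 = 0. So H_2 ≅ 0.

H_0 ≅ Z,  H_1 ≅ Z ⊕ Z/2Z,  H_2 = 0.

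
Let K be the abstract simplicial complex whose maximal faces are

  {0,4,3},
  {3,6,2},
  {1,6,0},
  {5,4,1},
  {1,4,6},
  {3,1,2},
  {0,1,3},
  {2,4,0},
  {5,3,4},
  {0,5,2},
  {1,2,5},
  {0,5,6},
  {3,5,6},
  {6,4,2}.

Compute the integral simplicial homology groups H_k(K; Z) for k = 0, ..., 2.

H_0 = Z,  H_1 = Z^2,  H_2 = Z.

Fix the vertex order 0 < 1 < 2 < 3 < 4 < 5 < 6 and write every simplex with vertices in increasing order. Then dim K = 2 and the simplices of K are:

  0-simplices (7): [0], [1], [2], [3], [4], [5], [6]
  1-simplices (21): [0,1], [0,2], [0,3], [0,4], [0,5], [0,6], [1,2], [1,3], [1,4], [1,5], [1,6], [2,3], [2,4], [2,5], [2,6], [3,4], [3,5], [3,6], [4,5], [4,6], [5,6]
  2-simplices (14): [0,1,3], [0,1,6], [0,2,4], [0,2,5], [0,3,4], [0,5,6], [1,2,3], [1,2,5], [1,4,5], [1,4,6], [2,3,6], [2,4,6], [3,4,5], [3,5,6]

Hence C_0 ≅ Z^7, C_1 ≅ Z^21, C_2 ≅ Z^14.

∂_1: C_1 → C_0 is given by ∂[p,q] = [q] − [p].
This gives a 7×21 integer matrix of rank 6; reducing to Smith normal form yields diagonal entries (1,1,1,1,1,1).

Boundary ∂_2: C_2 → C_1 maps a triangle to the signed sum of its edges. For instance
  ∂[3,5,6] = [5,6] − [3,6] + [3,5],
  ∂[0,3,4] = [3,4] − [0,4] + [0,3].
The 21×14 boundary matrix has rank 13 and Smith normal form diag(1,1,1,1,1,1,1,1,1,1,1,1,1).

Now H_k = ker ∂_k / im ∂_{k+1}, so:

  H_0: rank C_0 − rank ∂_1 = 7 − 6 = 1, and the invariant factors of ∂_1 are all 1, so H_0 = Z.
  H_1: rank ker ∂_1 − rank ∂_2 = (21 − 6) − 13 = 2, and the invariant factors of ∂_2 are all 1, so H_1 = Z^2.
  H_2: rank ker ∂_2 − rank ∂_3 = (14 − 13) − 0 = 1, and there is no ∂_3, so H_2 = Z.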